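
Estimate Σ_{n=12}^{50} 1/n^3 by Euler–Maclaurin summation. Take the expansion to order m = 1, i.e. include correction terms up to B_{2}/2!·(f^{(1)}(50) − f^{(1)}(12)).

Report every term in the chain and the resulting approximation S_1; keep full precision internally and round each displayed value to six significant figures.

∫_12^50 1/x^3 dx evaluates to 0.00327222.
½[f(12) + f(50)] = ½[0.000578704 + 8.00000e-06] = 0.000293352.
Running total after boundary: 0.00356557.
k=1: B_{2}/(2)! × [f^{(1)}(50) − f^{(1)}(12)] = 1/12 × (-4.80000e-07 − (-0.000144676)) = 1.20163e-05.

S_1 ≈ 0.00357759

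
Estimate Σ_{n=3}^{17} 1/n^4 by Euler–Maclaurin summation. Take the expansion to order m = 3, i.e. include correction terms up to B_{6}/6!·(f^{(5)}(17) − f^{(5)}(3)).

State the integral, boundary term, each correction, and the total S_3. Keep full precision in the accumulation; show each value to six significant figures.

Integral: ∫_3^17 1/x^4 dx = 0.0122778.
½[f(3) + f(17)] = ½[0.0123457 + 1.19730e-05] = 0.00617883.
Running total after boundary: 0.0184567.
k=1: B_{2}/(2)! × [f^{(1)}(17) − f^{(1)}(3)] = 1/12 × (-2.81719e-06 − (-0.0164609)) = 0.00137151.
Running total after k=1: 0.0198282.
k=2: B_{4}/(4)! × [f^{(3)}(17) − f^{(3)}(3)] = −1/720 × (-2.92441e-07 − (-0.0548697)) = -7.62075e-05.
Running total after k=2: 0.0197520.
k=3: B_{6}/(6)! × [f^{(5)}(17) − f^{(5)}(3)] = 1/30240 × (-5.66668e-08 − (-0.341411)) = 1.12901e-05.

S_3 ≈ 0.0197632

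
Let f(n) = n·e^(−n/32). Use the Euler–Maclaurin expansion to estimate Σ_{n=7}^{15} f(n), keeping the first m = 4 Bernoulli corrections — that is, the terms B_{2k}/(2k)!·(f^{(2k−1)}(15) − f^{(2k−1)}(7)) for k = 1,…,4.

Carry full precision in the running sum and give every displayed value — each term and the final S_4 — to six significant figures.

S_4 ≈ 69.0981

Integral: ∫_7^15 x·e^(−x/32) dx = 61.6170.
½[f(7) + f(15)] = ½[5.62466 + 9.38676] = 7.50571.
So far: 69.1227.
Correction k=1: B_{2}/2! · (f^{(1)}(15) − f^{(1)}(7)) = 1/12 · (0.332448 − 0.627752) = -0.0246087.
Partial sum through k=1: 69.0981.
Correction k=2: B_{4}/4! · (f^{(3)}(15) − f^{(3)}(7)) = −1/720 · (0.00154689 − 0.00218242) = 8.82679e-07.
Partial sum through k=2: 69.0981.
Correction k=3: B_{6}/6! · (f^{(5)}(15) − f^{(5)}(7)) = 1/30240 · (2.70422e-06 − 3.66387e-06) = -3.17342e-11.
Partial sum through k=3: 69.0981.
Correction k=4: B_{8}/8! · (f^{(7)}(15) − f^{(7)}(7)) = −1/1209600 · (3.80646e-09 − 5.07467e-09) = 1.04846e-15.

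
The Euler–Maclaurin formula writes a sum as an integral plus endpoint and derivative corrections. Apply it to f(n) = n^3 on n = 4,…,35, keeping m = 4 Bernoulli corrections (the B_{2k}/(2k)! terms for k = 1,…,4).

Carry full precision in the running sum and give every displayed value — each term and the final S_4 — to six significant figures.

S_4 ≈ 396864

The integral term ∫_4^35 x^3 dx = 375092.
Endpoint term: (f(4) + f(35))/2 = (64.0000 + 42875.0)/2 = 21469.5.
Running total after boundary: 396562.
Order-1 term: 1/12 · (3675.00 − 48.0000) = 302.250.
After k=1: 396864.
Order-2 term: −1/720 · (6.00000 − 6.00000) = 0.00000.
After k=2: 396864.
Order-3 term: 1/30240 · (0.00000 − 0.00000) = 0.00000.
After k=3: 396864.
Order-4 term: −1/1209600 · (0.00000 − 0.00000) = 0.00000.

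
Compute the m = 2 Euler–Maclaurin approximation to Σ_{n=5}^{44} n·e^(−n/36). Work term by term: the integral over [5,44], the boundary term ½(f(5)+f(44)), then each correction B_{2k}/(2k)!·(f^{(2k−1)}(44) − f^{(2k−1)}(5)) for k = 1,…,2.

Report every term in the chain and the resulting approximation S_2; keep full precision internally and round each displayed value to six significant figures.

The integral term ∫_5^44 x·e^(−x/36) dx = 436.224.
½[f(5) + f(44)] = ½[4.35162 + 12.9613] = 8.65646.
Running total after boundary: 444.880.
k=1: B_{2}/(2)! × [f^{(1)}(44) − f^{(1)}(5)] = 1/12 × (-0.0654611 − 0.749446) = -0.0679089.
Partial sum through k=1: 444.812.
k=2: B_{4}/(4)! × [f^{(3)}(44) − f^{(3)}(5)] = −1/720 × (0.000404081 − 0.00192137) = 2.10735e-06.

S_2 ≈ 444.812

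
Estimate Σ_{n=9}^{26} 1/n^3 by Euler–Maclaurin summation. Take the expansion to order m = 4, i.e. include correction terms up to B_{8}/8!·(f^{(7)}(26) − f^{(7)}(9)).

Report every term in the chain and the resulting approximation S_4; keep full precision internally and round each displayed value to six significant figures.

S_4 ≈ 0.00618492

Integral: ∫_9^26 1/x^3 dx = 0.00543319.
Endpoint term: (f(9) + f(26))/2 = (0.00137174 + 5.68958e-05)/2 = 0.000714319.
Integral + boundary = 0.00614751.
k=1: B_{2}/(2)! × [f^{(1)}(26) − f^{(1)}(9)] = 1/12 × (-6.56490e-06 − (-0.000457247)) = 3.75569e-05.
Running total after k=1: 0.00618507.
k=2: B_{4}/(4)! × [f^{(3)}(26) − f^{(3)}(9)] = −1/720 × (-1.94228e-07 − (-0.000112901)) = -1.56537e-07.
Running total after k=2: 0.00618491.
k=3: B_{6}/(6)! × [f^{(5)}(26) − f^{(5)}(9)] = 1/30240 × (-1.20674e-08 − (-5.85410e-05)) = 1.93548e-09.
Running total after k=3: 0.00618492.
k=4: B_{8}/(8)! × [f^{(7)}(26) − f^{(7)}(9)] = −1/1209600 × (-1.28529e-09 − (-5.20365e-05)) = -4.30185e-11.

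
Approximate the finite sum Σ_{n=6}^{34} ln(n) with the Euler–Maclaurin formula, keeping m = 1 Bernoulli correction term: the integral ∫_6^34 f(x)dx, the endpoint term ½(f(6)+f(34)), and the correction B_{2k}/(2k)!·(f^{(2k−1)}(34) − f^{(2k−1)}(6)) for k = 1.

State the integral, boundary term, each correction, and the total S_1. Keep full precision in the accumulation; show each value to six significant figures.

Integral: ∫_6^34 ln(x) dx = 81.1457.
Endpoint term: (f(6) + f(34))/2 = (1.79176 + 3.52636)/2 = 2.65906.
Running total after boundary: 83.8048.
Order-1 term: 1/12 · (0.0294118 − 0.166667) = -0.0114379.

S_1 ≈ 83.7933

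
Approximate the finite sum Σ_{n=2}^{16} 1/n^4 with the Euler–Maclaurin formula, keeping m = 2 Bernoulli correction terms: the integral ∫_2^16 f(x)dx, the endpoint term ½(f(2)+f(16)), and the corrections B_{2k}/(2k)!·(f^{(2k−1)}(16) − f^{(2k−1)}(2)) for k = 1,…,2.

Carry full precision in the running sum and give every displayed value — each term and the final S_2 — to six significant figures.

∫_2^16 1/x^4 dx evaluates to 0.0415853.
Boundary: ½(f(2) + f(16)) = ½(0.0625000 + 1.52588e-05) = 0.0312576.
Running total after boundary: 0.0728429.
k=1: B_{2}/(2)! × [f^{(1)}(16) − f^{(1)}(2)] = 1/12 × (-3.81470e-06 − (-0.125000)) = 0.0104163.
Partial sum through k=1: 0.0832593.
k=2: B_{4}/(4)! × [f^{(3)}(16) − f^{(3)}(2)] = −1/720 × (-4.47035e-07 − (-0.937500)) = -0.00130208.

S_2 ≈ 0.0819572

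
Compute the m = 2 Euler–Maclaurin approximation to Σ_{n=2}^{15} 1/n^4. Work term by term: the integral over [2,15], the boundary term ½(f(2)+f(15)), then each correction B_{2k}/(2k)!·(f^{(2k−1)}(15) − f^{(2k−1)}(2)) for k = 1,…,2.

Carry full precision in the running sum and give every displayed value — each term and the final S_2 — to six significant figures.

The integral term ∫_2^15 1/x^4 dx = 0.0415679.
½[f(2) + f(15)] = ½[0.0625000 + 1.97531e-05] = 0.0312599.
Running total after boundary: 0.0728278.
Correction k=1: B_{2}/2! · (f^{(1)}(15) − f^{(1)}(2)) = 1/12 · (-5.26749e-06 − (-0.125000)) = 0.0104162.
After k=1: 0.0832440.
Correction k=2: B_{4}/4! · (f^{(3)}(15) − f^{(3)}(2)) = −1/720 · (-7.02332e-07 − (-0.937500)) = -0.00130208.

S_2 ≈ 0.0819419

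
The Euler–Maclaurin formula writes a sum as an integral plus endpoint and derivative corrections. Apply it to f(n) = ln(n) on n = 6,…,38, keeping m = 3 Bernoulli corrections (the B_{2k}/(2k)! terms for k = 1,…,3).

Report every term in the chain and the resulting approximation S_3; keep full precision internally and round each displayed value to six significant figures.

S_3 ≈ 98.1807

The integral term ∫_6^38 ln(x) dx = 95.4777.
½[f(6) + f(38)] = ½[1.79176 + 3.63759] = 2.71467.
Integral + boundary = 98.1924.
k=1: B_{2}/(2)! × [f^{(1)}(38) − f^{(1)}(6)] = 1/12 × (0.0263158 − 0.166667) = -0.0116959.
Running total after k=1: 98.1807.
k=2: B_{4}/(4)! × [f^{(3)}(38) − f^{(3)}(6)] = −1/720 × (3.64485e-05 − 0.00925926) = 1.28095e-05.
Running total after k=2: 98.1807.
k=3: B_{6}/(6)! × [f^{(5)}(38) − f^{(5)}(6)] = 1/30240 × (3.02896e-07 − 0.00308642) = -1.02054e-07.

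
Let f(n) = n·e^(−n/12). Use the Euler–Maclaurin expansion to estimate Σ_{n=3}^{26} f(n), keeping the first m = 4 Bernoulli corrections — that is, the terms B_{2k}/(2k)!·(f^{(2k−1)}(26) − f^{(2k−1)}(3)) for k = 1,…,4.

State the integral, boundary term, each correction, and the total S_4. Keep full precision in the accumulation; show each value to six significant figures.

The integral term ∫_3^26 x·e^(−x/12) dx = 87.9453.
Boundary: ½(f(3) + f(26)) = ½(2.33640 + 2.97853) = 2.65747.
Running total after boundary: 90.6028.
Correction k=1: B_{2}/2! · (f^{(1)}(26) − f^{(1)}(3)) = 1/12 · (-0.133652 − 0.584101) = -0.0598127.
After k=1: 90.5430.
Correction k=2: B_{4}/4! · (f^{(3)}(26) − f^{(3)}(3)) = −1/720 · (0.000662956 − 0.0148729) = 1.97361e-05.
After k=2: 90.5430.
Correction k=3: B_{6}/6! · (f^{(5)}(26) − f^{(5)}(3)) = 1/30240 · (1.56531e-05 − 0.000178400) = -5.38184e-09.
After k=3: 90.5430.
Correction k=4: B_{8}/8! · (f^{(7)}(26) − f^{(7)}(3)) = −1/1209600 · (1.85433e-07 − 1.76053e-06) = 1.30216e-12.

S_4 ≈ 90.5430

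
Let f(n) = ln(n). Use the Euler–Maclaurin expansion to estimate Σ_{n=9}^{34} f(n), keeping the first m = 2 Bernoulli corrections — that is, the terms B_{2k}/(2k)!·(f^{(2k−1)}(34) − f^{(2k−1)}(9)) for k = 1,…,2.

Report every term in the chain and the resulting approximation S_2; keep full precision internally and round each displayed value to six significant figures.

The integral term ∫_9^34 ln(x) dx = 75.1212.
Boundary: ½(f(9) + f(34)) = ½(2.19722 + 3.52636) = 2.86179.
Running total after boundary: 77.9830.
Order-1 term: 1/12 · (0.0294118 − 0.111111) = -0.00680828.
Partial sum through k=1: 77.9762.
Order-2 term: −1/720 · (5.08854e-05 − 0.00274348) = 3.73972e-06.

S_2 ≈ 77.9762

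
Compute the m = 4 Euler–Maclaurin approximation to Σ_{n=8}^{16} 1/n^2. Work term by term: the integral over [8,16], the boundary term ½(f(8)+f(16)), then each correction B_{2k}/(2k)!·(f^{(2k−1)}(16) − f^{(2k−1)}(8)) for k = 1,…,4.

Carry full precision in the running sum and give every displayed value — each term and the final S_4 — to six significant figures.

S_4 ≈ 0.0725495

Integral: ∫_8^16 1/x^2 dx = 0.0625000.
Endpoint term: (f(8) + f(16))/2 = (0.0156250 + 0.00390625)/2 = 0.00976562.
Running total after boundary: 0.0722656.
k=1: B_{2}/(2)! × [f^{(1)}(16) − f^{(1)}(8)] = 1/12 × (-0.000488281 − (-0.00390625)) = 0.000284831.
Partial sum through k=1: 0.0725505.
k=2: B_{4}/(4)! × [f^{(3)}(16) − f^{(3)}(8)] = −1/720 × (-2.28882e-05 − (-0.000732422)) = -9.85463e-07.
Partial sum through k=2: 0.0725495.
k=3: B_{6}/(6)! × [f^{(5)}(16) − f^{(5)}(8)] = 1/30240 × (-2.68221e-06 − (-0.000343323)) = 1.12646e-08.
Partial sum through k=3: 0.0725495.
k=4: B_{8}/(8)! × [f^{(7)}(16) − f^{(7)}(8)] = −1/1209600 × (-5.86733e-07 − (-0.000300407)) = -2.47868e-10.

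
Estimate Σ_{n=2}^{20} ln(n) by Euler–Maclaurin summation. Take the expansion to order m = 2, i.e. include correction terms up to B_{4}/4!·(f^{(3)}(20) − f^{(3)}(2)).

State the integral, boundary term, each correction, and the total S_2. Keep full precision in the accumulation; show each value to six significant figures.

∫_2^20 ln(x) dx evaluates to 40.5284.
Endpoint term: (f(2) + f(20))/2 = (0.693147 + 2.99573)/2 = 1.84444.
So far: 42.3728.
Correction k=1: B_{2}/2! · (f^{(1)}(20) − f^{(1)}(2)) = 1/12 · (0.0500000 − 0.500000) = -0.0375000.
Running total after k=1: 42.3353.
Correction k=2: B_{4}/4! · (f^{(3)}(20) − f^{(3)}(2)) = −1/720 · (0.000250000 − 0.250000) = 0.000346875.

S_2 ≈ 42.3356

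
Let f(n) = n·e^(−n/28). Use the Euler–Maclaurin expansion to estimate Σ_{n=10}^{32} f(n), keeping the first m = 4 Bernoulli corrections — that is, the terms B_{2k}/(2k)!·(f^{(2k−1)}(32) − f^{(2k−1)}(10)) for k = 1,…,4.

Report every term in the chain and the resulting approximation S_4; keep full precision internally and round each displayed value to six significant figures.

∫_10^32 x·e^(−x/28) dx evaluates to 208.689.
½[f(10) + f(32)] = ½[6.99673 + 10.2050] = 8.60087.
Integral + boundary = 217.289.
k=1: B_{2}/(2)! × [f^{(1)}(32) − f^{(1)}(10)] = 1/12 × (-0.0455581 − 0.449789) = -0.0412790.
After k=1: 217.248.
k=2: B_{4}/(4)! × [f^{(3)}(32) − f^{(3)}(10)] = −1/720 × (0.000755427 − 0.00235859) = 2.22661e-06.
After k=2: 217.248.
k=3: B_{6}/(6)! × [f^{(5)}(32) − f^{(5)}(10)] = 1/30240 × (2.00123e-06 − 5.28504e-06) = -1.08591e-10.
After k=3: 217.248.
k=4: B_{8}/(8)! × [f^{(7)}(32) − f^{(7)}(10)] = −1/1209600 × (3.87615e-09 − 9.64498e-09) = 4.76921e-15.

S_4 ≈ 217.248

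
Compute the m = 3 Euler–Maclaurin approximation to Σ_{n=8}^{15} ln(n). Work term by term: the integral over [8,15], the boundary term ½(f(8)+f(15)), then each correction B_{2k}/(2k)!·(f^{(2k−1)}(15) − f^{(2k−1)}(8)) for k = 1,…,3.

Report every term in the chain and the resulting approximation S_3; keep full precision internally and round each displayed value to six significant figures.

S_3 ≈ 19.3741

The integral term ∫_8^15 ln(x) dx = 16.9852.
½[f(8) + f(15)] = ½[2.07944 + 2.70805] = 2.39375.
Integral + boundary = 19.3790.
Order-1 term: 1/12 · (0.0666667 − 0.125000) = -0.00486111.
After k=1: 19.3741.
Order-2 term: −1/720 · (0.000592593 − 0.00390625) = 4.60230e-06.
After k=2: 19.3741.
Order-3 term: 1/30240 · (3.16049e-05 − 0.000732422) = -2.31752e-08.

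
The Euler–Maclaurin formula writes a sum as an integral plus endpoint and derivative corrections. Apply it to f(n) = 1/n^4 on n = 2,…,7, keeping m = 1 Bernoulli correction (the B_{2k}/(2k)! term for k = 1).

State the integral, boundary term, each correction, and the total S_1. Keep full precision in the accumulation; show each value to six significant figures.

S_1 ≈ 0.0825499

Integral: ∫_2^7 1/x^4 dx = 0.0406948.
Boundary: ½(f(2) + f(7)) = ½(0.0625000 + 0.000416493) = 0.0314582.
Running total after boundary: 0.0721531.
Order-1 term: 1/12 · (-0.000237996 − (-0.125000)) = 0.0103968.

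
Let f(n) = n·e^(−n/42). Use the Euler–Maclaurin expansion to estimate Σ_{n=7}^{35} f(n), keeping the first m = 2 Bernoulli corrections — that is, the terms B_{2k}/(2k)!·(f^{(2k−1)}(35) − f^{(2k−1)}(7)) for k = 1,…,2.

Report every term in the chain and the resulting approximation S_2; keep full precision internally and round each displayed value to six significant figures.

∫_7^35 x·e^(−x/42) dx evaluates to 336.569.
Endpoint term: (f(7) + f(35))/2 = (5.92537 + 15.2109)/2 = 10.5682.
Integral + boundary = 347.137.
Correction k=1: B_{2}/2! · (f^{(1)}(35) − f^{(1)}(7)) = 1/12 · (0.0724330 − 0.705401) = -0.0527474.
Partial sum through k=1: 347.084.
Correction k=2: B_{4}/4! · (f^{(3)}(35) − f^{(3)}(7)) = −1/720 · (0.000533804 − 0.00135962) = 1.14696e-06.

S_2 ≈ 347.084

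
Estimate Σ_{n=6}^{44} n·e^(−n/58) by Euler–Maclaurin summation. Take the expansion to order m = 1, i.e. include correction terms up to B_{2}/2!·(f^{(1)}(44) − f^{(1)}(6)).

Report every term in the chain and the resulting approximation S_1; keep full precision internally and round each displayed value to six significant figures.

S_1 ≈ 589.611

The integral term ∫_6^44 x·e^(−x/58) dx = 576.661.
Boundary: ½(f(6) + f(44)) = ½(5.41034 + 20.6057) = 13.0080.
Integral + boundary = 589.669.
Correction k=1: B_{2}/2! · (f^{(1)}(44) − f^{(1)}(6)) = 1/12 · (0.113041 − 0.808441) = -0.0579500.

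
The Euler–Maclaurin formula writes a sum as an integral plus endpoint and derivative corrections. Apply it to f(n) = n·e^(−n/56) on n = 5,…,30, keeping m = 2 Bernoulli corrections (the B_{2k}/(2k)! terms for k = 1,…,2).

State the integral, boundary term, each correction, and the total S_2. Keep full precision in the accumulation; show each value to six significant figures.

S_2 ≈ 316.669

The integral term ∫_5^30 x·e^(−x/56) dx = 305.650.
Endpoint term: (f(5) + f(30))/2 = (4.57292 + 17.5575)/2 = 11.0652.
So far: 316.716.
Order-1 term: 1/12 · (0.271724 − 0.832925) = -0.0467668.
Partial sum through k=1: 316.669.
Order-2 term: −1/720 · (0.000459893 − 0.000848882) = 5.40262e-07.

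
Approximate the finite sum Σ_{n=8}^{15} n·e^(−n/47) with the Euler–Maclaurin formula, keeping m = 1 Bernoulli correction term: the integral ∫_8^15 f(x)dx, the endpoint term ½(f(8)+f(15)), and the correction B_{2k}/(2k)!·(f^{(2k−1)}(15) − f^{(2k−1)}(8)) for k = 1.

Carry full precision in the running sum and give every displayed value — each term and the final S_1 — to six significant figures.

∫_8^15 x·e^(−x/47) dx evaluates to 62.6097.
½[f(8) + f(15)] = ½[6.74788 + 10.9015] = 8.82470.
So far: 71.4344.
Correction k=1: B_{2}/2! · (f^{(1)}(15) − f^{(1)}(8)) = 1/12 · (0.494820 − 0.699913) = -0.0170911.

S_1 ≈ 71.4173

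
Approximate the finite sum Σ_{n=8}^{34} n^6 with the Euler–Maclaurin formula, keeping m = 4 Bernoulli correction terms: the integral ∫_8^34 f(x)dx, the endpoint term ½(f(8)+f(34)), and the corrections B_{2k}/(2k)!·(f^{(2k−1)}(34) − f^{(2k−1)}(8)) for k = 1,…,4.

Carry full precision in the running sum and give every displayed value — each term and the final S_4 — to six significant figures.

Integral: ∫_8^34 x^6 dx = 7.50304e+09.
Endpoint term: (f(8) + f(34))/2 = (262144 + 1.54480e+09)/2 = 7.72533e+08.
Integral + boundary = 8.27557e+09.
k=1: B_{2}/(2)! × [f^{(1)}(34) − f^{(1)}(8)] = 1/12 × (2.72613e+08 − 196608) = 2.27013e+07.
Running total after k=1: 8.29827e+09.
k=2: B_{4}/(4)! × [f^{(3)}(34) − f^{(3)}(8)] = −1/720 × (4.71648e+06 − 61440.0) = -6465.33.
Running total after k=2: 8.29826e+09.
k=3: B_{6}/(6)! × [f^{(5)}(34) − f^{(5)}(8)] = 1/30240 × (24480.0 − 5760.00) = 0.619048.
Running total after k=3: 8.29826e+09.
k=4: B_{8}/(8)! × [f^{(7)}(34) − f^{(7)}(8)] = −1/1209600 × (0.00000 − 0.00000) = 0.00000.

S_4 ≈ 8.29826e+09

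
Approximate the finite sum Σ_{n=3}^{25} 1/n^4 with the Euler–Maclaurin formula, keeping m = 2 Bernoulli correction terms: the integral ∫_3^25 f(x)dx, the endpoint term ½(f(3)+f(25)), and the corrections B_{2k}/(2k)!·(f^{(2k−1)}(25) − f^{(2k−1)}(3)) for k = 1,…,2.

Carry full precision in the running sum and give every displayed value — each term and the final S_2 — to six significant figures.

S_2 ≈ 0.0197940

The integral term ∫_3^25 1/x^4 dx = 0.0123243.
½[f(3) + f(25)] = ½[0.0123457 + 2.56000e-06] = 0.00617412.
Integral + boundary = 0.0184985.
k=1: B_{2}/(2)! × [f^{(1)}(25) − f^{(1)}(3)] = 1/12 × (-4.09600e-07 − (-0.0164609)) = 0.00137171.
Running total after k=1: 0.0198702.
k=2: B_{4}/(4)! × [f^{(3)}(25) − f^{(3)}(3)] = −1/720 × (-1.96608e-08 − (-0.0548697)) = -7.62079e-05.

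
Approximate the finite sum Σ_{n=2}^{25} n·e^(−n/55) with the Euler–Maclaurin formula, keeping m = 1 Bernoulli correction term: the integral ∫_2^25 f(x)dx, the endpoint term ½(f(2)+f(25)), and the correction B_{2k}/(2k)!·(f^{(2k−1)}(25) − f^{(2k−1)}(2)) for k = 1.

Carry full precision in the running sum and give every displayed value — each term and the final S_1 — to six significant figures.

Integral: ∫_2^25 x·e^(−x/55) dx = 230.208.
Boundary: ½(f(2) + f(25)) = ½(1.92858 + 15.8684) = 8.89849.
Running total after boundary: 239.106.
Correction k=1: B_{2}/2! · (f^{(1)}(25) − f^{(1)}(2)) = 1/12 · (0.346220 − 0.929225) = -0.0485837.

S_1 ≈ 239.057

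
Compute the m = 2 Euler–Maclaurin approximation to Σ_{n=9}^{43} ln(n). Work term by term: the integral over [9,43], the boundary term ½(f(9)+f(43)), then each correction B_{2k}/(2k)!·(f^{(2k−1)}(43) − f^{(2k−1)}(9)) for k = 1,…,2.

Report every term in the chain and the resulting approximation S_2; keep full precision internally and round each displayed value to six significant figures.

Integral: ∫_9^43 ln(x) dx = 107.957.
Endpoint term: (f(9) + f(43))/2 = (2.19722 + 3.76120)/2 = 2.97921.
Integral + boundary = 110.936.
Correction k=1: B_{2}/2! · (f^{(1)}(43) − f^{(1)}(9)) = 1/12 · (0.0232558 − 0.111111) = -0.00732127.
After k=1: 110.928.
Correction k=2: B_{4}/4! · (f^{(3)}(43) − f^{(3)}(9)) = −1/720 · (2.51550e-05 − 0.00274348) = 3.77546e-06.

S_2 ≈ 110.928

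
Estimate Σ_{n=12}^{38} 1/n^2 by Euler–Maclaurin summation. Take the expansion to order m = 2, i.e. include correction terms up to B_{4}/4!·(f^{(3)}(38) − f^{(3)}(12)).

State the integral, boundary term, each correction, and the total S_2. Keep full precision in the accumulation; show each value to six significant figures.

S_2 ≈ 0.0609293

∫_12^38 1/x^2 dx evaluates to 0.0570175.
Endpoint term: (f(12) + f(38))/2 = (0.00694444 + 0.000692521)/2 = 0.00381848.
So far: 0.0608360.
Order-1 term: 1/12 · (-3.64485e-05 − (-0.00115741)) = 9.34132e-05.
Partial sum through k=1: 0.0609294.
Order-2 term: −1/720 · (-3.02896e-07 − (-9.64506e-05)) = -1.33539e-07.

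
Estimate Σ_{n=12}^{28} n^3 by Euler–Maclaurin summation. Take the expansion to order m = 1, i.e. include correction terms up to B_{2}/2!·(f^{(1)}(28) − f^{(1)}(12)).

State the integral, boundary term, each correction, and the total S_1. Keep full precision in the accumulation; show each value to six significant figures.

S_1 ≈ 160480

Integral: ∫_12^28 x^3 dx = 148480.
Endpoint term: (f(12) + f(28))/2 = (1728.00 + 21952.0)/2 = 11840.0.
Running total after boundary: 160320.
Order-1 term: 1/12 · (2352.00 − 432.000) = 160.000.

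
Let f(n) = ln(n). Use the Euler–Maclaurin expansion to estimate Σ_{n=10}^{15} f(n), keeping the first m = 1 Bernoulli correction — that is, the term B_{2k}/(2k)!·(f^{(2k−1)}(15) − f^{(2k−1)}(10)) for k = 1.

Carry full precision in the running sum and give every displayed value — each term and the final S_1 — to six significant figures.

The integral term ∫_10^15 ln(x) dx = 12.5949.
½[f(10) + f(15)] = ½[2.30259 + 2.70805] = 2.50532.
Running total after boundary: 15.1002.
Order-1 term: 1/12 · (0.0666667 − 0.100000) = -0.00277778.

S_1 ≈ 15.0974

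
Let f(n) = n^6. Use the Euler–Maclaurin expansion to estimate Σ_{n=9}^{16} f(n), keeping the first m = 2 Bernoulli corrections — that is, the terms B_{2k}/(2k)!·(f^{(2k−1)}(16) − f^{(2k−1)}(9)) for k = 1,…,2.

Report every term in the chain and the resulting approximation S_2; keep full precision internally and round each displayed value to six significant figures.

Integral: ∫_9^16 x^6 dx = 3.76646e+07.
½[f(9) + f(16)] = ½[531441 + 1.67772e+07] = 8.65433e+06.
Integral + boundary = 4.63190e+07.
Order-1 term: 1/12 · (6.29146e+06 − 354294) = 494764.
After k=1: 4.68137e+07.
Order-2 term: −1/720 · (491520 − 87480.0) = -561.167.

S_2 ≈ 4.68132e+07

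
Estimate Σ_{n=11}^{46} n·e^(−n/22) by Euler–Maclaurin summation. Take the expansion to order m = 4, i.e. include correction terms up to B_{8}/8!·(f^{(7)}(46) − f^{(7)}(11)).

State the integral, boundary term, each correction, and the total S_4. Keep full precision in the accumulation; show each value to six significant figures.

S_4 ≈ 261.615

∫_11^46 x·e^(−x/22) dx evaluates to 255.473.
½[f(11) + f(46)] = ½[6.67184 + 5.68444] = 6.17814.
Integral + boundary = 261.652.
Order-1 term: 1/12 · (-0.134809 − 0.303265) = -0.0365062.
After k=1: 261.615.
Order-2 term: −1/720 · (0.000232109 − 0.00313291) = 4.02889e-06.
After k=2: 261.615.
Order-3 term: 1/30240 · (1.53460e-06 − 1.16513e-05) = -3.34547e-10.
After k=3: 261.615.
Order-4 term: −1/1209600 · (5.35050e-09 − 3.47720e-08) = 2.43234e-14.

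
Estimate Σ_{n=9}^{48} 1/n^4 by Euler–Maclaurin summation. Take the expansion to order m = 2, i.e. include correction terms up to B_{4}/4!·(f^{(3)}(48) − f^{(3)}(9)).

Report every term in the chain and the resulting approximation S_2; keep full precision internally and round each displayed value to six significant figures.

The integral term ∫_9^48 1/x^4 dx = 0.000454233.
½[f(9) + f(48)] = ½[0.000152416 + 1.88380e-07] = 7.63021e-05.
Running total after boundary: 0.000530535.
Order-1 term: 1/12 · (-1.56983e-08 − (-6.77404e-05)) = 5.64372e-06.
Partial sum through k=1: 0.000536179.
Order-2 term: −1/720 · (-2.04406e-10 − (-2.50890e-05)) = -3.48456e-08.

S_2 ≈ 0.000536144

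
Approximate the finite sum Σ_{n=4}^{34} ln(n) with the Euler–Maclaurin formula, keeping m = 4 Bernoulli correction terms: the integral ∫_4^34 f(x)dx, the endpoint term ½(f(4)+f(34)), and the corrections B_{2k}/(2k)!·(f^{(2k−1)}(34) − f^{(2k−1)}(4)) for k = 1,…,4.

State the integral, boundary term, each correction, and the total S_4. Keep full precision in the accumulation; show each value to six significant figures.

S_4 ≈ 86.7891

The integral term ∫_4^34 ln(x) dx = 84.3511.
½[f(4) + f(34)] = ½[1.38629 + 3.52636] = 2.45633.
So far: 86.8074.
Correction k=1: B_{2}/2! · (f^{(1)}(34) − f^{(1)}(4)) = 1/12 · (0.0294118 − 0.250000) = -0.0183824.
Partial sum through k=1: 86.7890.
Correction k=2: B_{4}/4! · (f^{(3)}(34) − f^{(3)}(4)) = −1/720 · (5.08854e-05 − 0.0312500) = 4.33321e-05.
Partial sum through k=2: 86.7891.
Correction k=3: B_{6}/6! · (f^{(5)}(34) − f^{(5)}(4)) = 1/30240 · (5.28222e-07 − 0.0234375) = -7.75032e-07.
Partial sum through k=3: 86.7891.
Correction k=4: B_{8}/8! · (f^{(7)}(34) − f^{(7)}(4)) = −1/1209600 · (1.37082e-08 − 0.0439453) = 3.63304e-08.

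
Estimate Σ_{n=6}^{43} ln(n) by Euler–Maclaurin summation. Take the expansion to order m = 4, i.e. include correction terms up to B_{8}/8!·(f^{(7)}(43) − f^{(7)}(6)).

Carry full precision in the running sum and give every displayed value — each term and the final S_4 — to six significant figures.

The integral term ∫_6^43 ln(x) dx = 113.981.
Endpoint term: (f(6) + f(43))/2 = (1.79176 + 3.76120)/2 = 2.77648.
Running total after boundary: 116.758.
Correction k=1: B_{2}/2! · (f^{(1)}(43) − f^{(1)}(6)) = 1/12 · (0.0232558 − 0.166667) = -0.0119509.
After k=1: 116.746.
Correction k=2: B_{4}/4! · (f^{(3)}(43) − f^{(3)}(6)) = −1/720 · (2.51550e-05 − 0.00925926) = 1.28251e-05.
After k=2: 116.746.
Correction k=3: B_{6}/6! · (f^{(5)}(43) − f^{(5)}(6)) = 1/30240 · (1.63256e-07 − 0.00308642) = -1.02059e-07.
After k=3: 116.746.
Correction k=4: B_{8}/8! · (f^{(7)}(43) − f^{(7)}(6)) = −1/1209600 · (2.64883e-09 − 0.00257202) = 2.12633e-09.

S_4 ≈ 116.746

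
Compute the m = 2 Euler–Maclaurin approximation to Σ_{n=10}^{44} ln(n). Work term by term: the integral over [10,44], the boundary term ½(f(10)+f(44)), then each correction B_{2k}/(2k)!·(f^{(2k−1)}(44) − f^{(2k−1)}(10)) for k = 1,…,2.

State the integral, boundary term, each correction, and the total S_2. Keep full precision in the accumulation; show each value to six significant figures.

S_2 ≈ 112.515

∫_10^44 ln(x) dx evaluates to 109.478.
Boundary: ½(f(10) + f(44)) = ½(2.30259 + 3.78419) = 3.04339.
So far: 112.522.
Order-1 term: 1/12 · (0.0227273 − 0.100000) = -0.00643939.
Running total after k=1: 112.515.
Order-2 term: −1/720 · (2.34786e-05 − 0.00200000) = 2.74517e-06.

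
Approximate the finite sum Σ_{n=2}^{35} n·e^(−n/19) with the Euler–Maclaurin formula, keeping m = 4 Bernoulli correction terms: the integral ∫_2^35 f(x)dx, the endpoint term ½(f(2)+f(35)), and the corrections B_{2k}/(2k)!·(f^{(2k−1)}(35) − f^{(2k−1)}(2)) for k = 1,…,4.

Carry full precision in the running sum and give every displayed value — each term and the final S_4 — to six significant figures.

S_4 ≈ 200.126

The integral term ∫_2^35 x·e^(−x/19) dx = 196.531.
½[f(2) + f(35)] = ½[1.80018 + 5.54692] = 3.67355.
Running total after boundary: 200.205.
Correction k=1: B_{2}/2! · (f^{(1)}(35) − f^{(1)}(2)) = 1/12 · (-0.133460 − 0.805342) = -0.0782334.
Partial sum through k=1: 200.126.
Correction k=2: B_{4}/4! · (f^{(3)}(35) − f^{(3)}(2)) = −1/720 · (0.000508330 − 0.00721750) = 9.31829e-06.
Partial sum through k=2: 200.126.
Correction k=3: B_{6}/6! · (f^{(5)}(35) − f^{(5)}(2)) = 1/30240 · (3.84032e-06 − 3.38065e-05) = -9.90944e-10.
Partial sum through k=3: 200.126.
Correction k=4: B_{8}/8! · (f^{(7)}(35) − f^{(7)}(2)) = −1/1209600 · (1.73754e-08 − 1.31911e-07) = 9.46888e-14.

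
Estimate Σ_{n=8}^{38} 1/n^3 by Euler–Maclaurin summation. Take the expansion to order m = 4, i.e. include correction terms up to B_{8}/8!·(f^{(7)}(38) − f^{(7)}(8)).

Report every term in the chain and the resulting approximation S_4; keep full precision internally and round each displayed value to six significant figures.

The integral term ∫_8^38 1/x^3 dx = 0.00746624.
Boundary: ½(f(8) + f(38)) = ½(0.00195312 + 1.82242e-05) = 0.000985675.
Running total after boundary: 0.00845191.
k=1: B_{2}/(2)! × [f^{(1)}(38) − f^{(1)}(8)] = 1/12 × (-1.43876e-06 − (-0.000732422)) = 6.09153e-05.
After k=1: 0.00851283.
k=2: B_{4}/(4)! × [f^{(3)}(38) − f^{(3)}(8)] = −1/720 × (-1.99274e-08 − (-0.000228882)) = -3.17864e-07.
After k=2: 0.00851251.
k=3: B_{6}/(6)! × [f^{(5)}(38) − f^{(5)}(8)] = 1/30240 × (-5.79605e-10 − (-0.000150204)) = 4.96703e-09.
After k=3: 0.00851252.
k=4: B_{8}/(8)! × [f^{(7)}(38) − f^{(7)}(8)] = −1/1209600 × (-2.88999e-11 − (-0.000168979)) = -1.39698e-10.

S_4 ≈ 0.00851252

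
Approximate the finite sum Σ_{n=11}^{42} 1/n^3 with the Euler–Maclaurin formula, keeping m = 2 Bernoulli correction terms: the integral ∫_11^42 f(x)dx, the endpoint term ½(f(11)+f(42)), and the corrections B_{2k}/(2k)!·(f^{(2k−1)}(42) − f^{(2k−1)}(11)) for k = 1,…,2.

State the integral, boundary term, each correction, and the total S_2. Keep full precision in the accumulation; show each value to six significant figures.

S_2 ≈ 0.00424814

Integral: ∫_11^42 1/x^3 dx = 0.00384878.
½[f(11) + f(42)] = ½[0.000751315 + 1.34975e-05] = 0.000382406.
Running total after boundary: 0.00423119.
Correction k=1: B_{2}/2! · (f^{(1)}(42) − f^{(1)}(11)) = 1/12 · (-9.64104e-07 − (-0.000204904)) = 1.69950e-05.
After k=1: 0.00424819.
Correction k=2: B_{4}/4! · (f^{(3)}(42) − f^{(3)}(11)) = −1/720 · (-1.09309e-08 − (-3.38684e-05)) = -4.70243e-08.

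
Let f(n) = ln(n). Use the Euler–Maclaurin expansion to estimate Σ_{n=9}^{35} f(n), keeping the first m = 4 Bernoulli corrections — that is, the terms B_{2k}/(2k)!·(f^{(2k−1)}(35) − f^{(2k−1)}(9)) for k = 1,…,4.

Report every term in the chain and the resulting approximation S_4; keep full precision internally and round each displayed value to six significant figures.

The integral term ∫_9^35 ln(x) dx = 78.6622.
½[f(9) + f(35)] = ½[2.19722 + 3.55535] = 2.87629.
Integral + boundary = 81.5384.
Order-1 term: 1/12 · (0.0285714 − 0.111111) = -0.00687831.
After k=1: 81.5316.
Order-2 term: −1/720 · (4.66472e-05 − 0.00274348) = 3.74561e-06.
After k=2: 81.5316.
Order-3 term: 1/30240 · (4.56952e-07 − 0.000406442) = -1.34254e-08.
After k=3: 81.5316.
Order-4 term: −1/1209600 · (1.11907e-08 − 0.000150534) = 1.24440e-10.

S_4 ≈ 81.5316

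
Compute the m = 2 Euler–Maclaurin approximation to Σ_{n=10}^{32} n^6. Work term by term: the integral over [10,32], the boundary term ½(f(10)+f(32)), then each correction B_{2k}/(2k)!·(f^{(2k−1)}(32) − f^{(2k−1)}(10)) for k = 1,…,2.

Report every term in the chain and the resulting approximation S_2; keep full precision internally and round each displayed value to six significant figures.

Integral: ∫_10^32 x^6 dx = 4.90711e+09.
½[f(10) + f(32)] = ½[1.00000e+06 + 1.07374e+09] = 5.37371e+08.
Integral + boundary = 5.44448e+09.
Correction k=1: B_{2}/2! · (f^{(1)}(32) − f^{(1)}(10)) = 1/12 · (2.01327e+08 − 600000) = 1.67272e+07.
Partial sum through k=1: 5.46120e+09.
Correction k=2: B_{4}/4! · (f^{(3)}(32) − f^{(3)}(10)) = −1/720 · (3.93216e+06 − 120000) = -5294.67.

S_2 ≈ 5.46120e+09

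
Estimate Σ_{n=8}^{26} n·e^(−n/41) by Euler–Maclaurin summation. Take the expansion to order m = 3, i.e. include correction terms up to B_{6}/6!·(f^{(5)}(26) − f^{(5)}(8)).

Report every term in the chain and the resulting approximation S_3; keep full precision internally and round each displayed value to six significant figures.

∫_8^26 x·e^(−x/41) dx evaluates to 195.897.
Boundary: ½(f(8) + f(26)) = ½(6.58187 + 13.7901) = 10.1860.
So far: 206.083.
Correction k=1: B_{2}/2! · (f^{(1)}(26) − f^{(1)}(8)) = 1/12 · (0.194044 − 0.662201) = -0.0390130.
Running total after k=1: 206.044.
Correction k=2: B_{4}/4! · (f^{(3)}(26) − f^{(3)}(8)) = −1/720 · (0.000746473 − 0.00137280) = 8.69893e-07.
Running total after k=2: 206.044.
Correction k=3: B_{6}/6! · (f^{(5)}(26) − f^{(5)}(8)) = 1/30240 · (8.19459e-07 − 1.39896e-06) = -1.91635e-11.

S_3 ≈ 206.044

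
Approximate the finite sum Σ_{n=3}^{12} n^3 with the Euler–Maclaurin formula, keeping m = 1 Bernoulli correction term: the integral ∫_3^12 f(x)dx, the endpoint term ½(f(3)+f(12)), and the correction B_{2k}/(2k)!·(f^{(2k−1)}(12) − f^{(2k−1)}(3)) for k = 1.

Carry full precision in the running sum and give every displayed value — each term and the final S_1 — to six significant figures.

S_1 ≈ 6075.00

Integral: ∫_3^12 x^3 dx = 5163.75.
Boundary: ½(f(3) + f(12)) = ½(27.0000 + 1728.00) = 877.500.
Integral + boundary = 6041.25.
Order-1 term: 1/12 · (432.000 − 27.0000) = 33.7500.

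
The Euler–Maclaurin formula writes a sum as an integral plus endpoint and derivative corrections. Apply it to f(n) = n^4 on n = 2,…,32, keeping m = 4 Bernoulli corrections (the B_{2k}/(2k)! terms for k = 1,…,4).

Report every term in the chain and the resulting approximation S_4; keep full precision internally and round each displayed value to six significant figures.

S_4 ≈ 7.24610e+06

The integral term ∫_2^32 x^4 dx = 6.71088e+06.
½[f(2) + f(32)] = ½[16.0000 + 1.04858e+06] = 524296.
Running total after boundary: 7.23518e+06.
Correction k=1: B_{2}/2! · (f^{(1)}(32) − f^{(1)}(2)) = 1/12 · (131072 − 32.0000) = 10920.0.
Running total after k=1: 7.24610e+06.
Correction k=2: B_{4}/4! · (f^{(3)}(32) − f^{(3)}(2)) = −1/720 · (768.000 − 48.0000) = -1.00000.
Running total after k=2: 7.24610e+06.
Correction k=3: B_{6}/6! · (f^{(5)}(32) − f^{(5)}(2)) = 1/30240 · (0.00000 − 0.00000) = 0.00000.
Running total after k=3: 7.24610e+06.
Correction k=4: B_{8}/8! · (f^{(7)}(32) − f^{(7)}(2)) = −1/1209600 · (0.00000 − 0.00000) = 0.00000.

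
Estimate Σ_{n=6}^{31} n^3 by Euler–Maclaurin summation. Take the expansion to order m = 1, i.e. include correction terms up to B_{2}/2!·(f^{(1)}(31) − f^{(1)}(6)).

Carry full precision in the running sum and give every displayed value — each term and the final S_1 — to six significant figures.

S_1 ≈ 245791

Integral: ∫_6^31 x^3 dx = 230556.
Endpoint term: (f(6) + f(31))/2 = (216.000 + 29791.0)/2 = 15003.5.
So far: 245560.
Correction k=1: B_{2}/2! · (f^{(1)}(31) − f^{(1)}(6)) = 1/12 · (2883.00 − 108.000) = 231.250.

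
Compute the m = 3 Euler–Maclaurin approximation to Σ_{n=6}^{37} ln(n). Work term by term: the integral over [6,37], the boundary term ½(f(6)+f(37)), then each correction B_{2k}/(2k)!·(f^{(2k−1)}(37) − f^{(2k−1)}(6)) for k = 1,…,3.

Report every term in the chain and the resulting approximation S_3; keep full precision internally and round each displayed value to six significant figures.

S_3 ≈ 94.5431

The integral term ∫_6^37 ln(x) dx = 91.8534.
Endpoint term: (f(6) + f(37))/2 = (1.79176 + 3.61092)/2 = 2.70134.
So far: 94.5547.
Order-1 term: 1/12 · (0.0270270 − 0.166667) = -0.0116366.
Running total after k=1: 94.5431.
Order-2 term: −1/720 · (3.94843e-05 − 0.00925926) = 1.28052e-05.
Running total after k=2: 94.5431.
Order-3 term: 1/30240 · (3.46101e-07 − 0.00308642) = -1.02053e-07.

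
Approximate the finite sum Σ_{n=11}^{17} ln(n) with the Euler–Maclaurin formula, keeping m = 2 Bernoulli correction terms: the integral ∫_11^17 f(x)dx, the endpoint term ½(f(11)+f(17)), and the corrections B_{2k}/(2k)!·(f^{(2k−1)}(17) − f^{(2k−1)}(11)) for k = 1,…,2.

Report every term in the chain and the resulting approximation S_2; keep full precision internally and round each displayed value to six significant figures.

S_2 ≈ 18.4007

∫_11^17 ln(x) dx evaluates to 15.7878.
½[f(11) + f(17)] = ½[2.39790 + 2.83321] = 2.61555.
Integral + boundary = 18.4033.
Order-1 term: 1/12 · (0.0588235 − 0.0909091) = -0.00267380.
Running total after k=1: 18.4007.
Order-2 term: −1/720 · (0.000407083 − 0.00150263) = 1.52159e-06.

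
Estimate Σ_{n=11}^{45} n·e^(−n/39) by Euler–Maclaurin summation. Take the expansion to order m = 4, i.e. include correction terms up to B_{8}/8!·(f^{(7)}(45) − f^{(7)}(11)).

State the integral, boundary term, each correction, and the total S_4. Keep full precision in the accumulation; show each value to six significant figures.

S_4 ≈ 448.634

∫_11^45 x·e^(−x/39) dx evaluates to 437.438.
½[f(11) + f(45)] = ½[8.29659 + 14.1940] = 11.2453.
Integral + boundary = 448.683.
Correction k=1: B_{2}/2! · (f^{(1)}(45) − f^{(1)}(11)) = 1/12 · (-0.0485263 − 0.541502) = -0.0491690.
After k=1: 448.634.
Correction k=2: B_{4}/4! · (f^{(3)}(45) − f^{(3)}(11)) = −1/720 · (0.000382851 − 0.00134778) = 1.34018e-06.
After k=2: 448.634.
Correction k=3: B_{6}/6! · (f^{(5)}(45) − f^{(5)}(11)) = 1/30240 · (5.24396e-07 − 1.53816e-06) = -3.35239e-11.
After k=3: 448.634.
Correction k=4: B_{8}/8! · (f^{(7)}(45) − f^{(7)}(11)) = −1/1209600 · (5.24051e-10 − 1.43998e-09) = 7.57214e-16.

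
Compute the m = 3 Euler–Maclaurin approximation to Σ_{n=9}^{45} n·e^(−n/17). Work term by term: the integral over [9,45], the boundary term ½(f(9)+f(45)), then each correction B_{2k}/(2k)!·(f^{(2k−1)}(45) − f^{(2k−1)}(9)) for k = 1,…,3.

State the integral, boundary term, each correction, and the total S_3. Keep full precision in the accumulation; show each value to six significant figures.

S_3 ≈ 189.843

∫_9^45 x·e^(−x/17) dx evaluates to 185.631.
½[f(9) + f(45)] = ½[5.30056 + 3.18867] = 4.24462.
Running total after boundary: 189.875.
Order-1 term: 1/12 · (-0.116709 − 0.277154) = -0.0328219.
Partial sum through k=1: 189.843.
Order-2 term: −1/720 · (8.65369e-05 − 0.00503480) = 6.87258e-06.
Partial sum through k=2: 189.843.
Order-3 term: 1/30240 · (1.99624e-06 − 3.15245e-05) = -9.76464e-10.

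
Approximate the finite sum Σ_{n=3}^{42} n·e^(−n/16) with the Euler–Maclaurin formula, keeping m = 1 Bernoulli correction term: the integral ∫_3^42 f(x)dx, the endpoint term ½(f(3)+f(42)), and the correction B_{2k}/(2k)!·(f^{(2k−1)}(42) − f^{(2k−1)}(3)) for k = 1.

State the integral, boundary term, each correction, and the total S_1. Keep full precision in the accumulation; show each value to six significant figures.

Integral: ∫_3^42 x·e^(−x/16) dx = 184.801.
Endpoint term: (f(3) + f(42))/2 = (2.48709 + 3.04247)/2 = 2.76478.
Integral + boundary = 187.566.
k=1: B_{2}/(2)! × [f^{(1)}(42) − f^{(1)}(3)] = 1/12 × (-0.117715 − 0.673586) = -0.0659417.

S_1 ≈ 187.500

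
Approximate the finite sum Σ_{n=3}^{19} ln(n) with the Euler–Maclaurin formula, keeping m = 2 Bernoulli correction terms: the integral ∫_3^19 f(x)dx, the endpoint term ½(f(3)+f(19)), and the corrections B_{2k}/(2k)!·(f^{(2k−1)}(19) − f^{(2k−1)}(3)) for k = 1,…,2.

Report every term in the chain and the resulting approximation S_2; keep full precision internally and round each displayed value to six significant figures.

∫_3^19 ln(x) dx evaluates to 36.6485.
Endpoint term: (f(3) + f(19))/2 = (1.09861 + 2.94444)/2 = 2.02153.
So far: 38.6700.
Order-1 term: 1/12 · (0.0526316 − 0.333333) = -0.0233918.
Partial sum through k=1: 38.6466.
Order-2 term: −1/720 · (0.000291588 − 0.0740741) = 0.000102476.

S_2 ≈ 38.6467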